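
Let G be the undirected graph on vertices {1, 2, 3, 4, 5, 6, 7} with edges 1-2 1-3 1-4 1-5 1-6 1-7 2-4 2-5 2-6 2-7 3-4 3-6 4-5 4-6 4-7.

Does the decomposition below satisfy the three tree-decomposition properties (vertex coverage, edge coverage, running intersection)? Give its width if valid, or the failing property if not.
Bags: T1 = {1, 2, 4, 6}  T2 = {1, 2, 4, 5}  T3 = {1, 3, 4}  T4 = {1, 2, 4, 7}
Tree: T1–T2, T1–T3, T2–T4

A tree decomposition must satisfy three properties: every vertex lies in some bag; for every edge, both endpoints lie together in some bag; and for every vertex, the bags containing it form a connected subtree. Here edge (6,3) lies in no bag, so the decomposition is invalid.

No — edge (6,3) lies in no bag.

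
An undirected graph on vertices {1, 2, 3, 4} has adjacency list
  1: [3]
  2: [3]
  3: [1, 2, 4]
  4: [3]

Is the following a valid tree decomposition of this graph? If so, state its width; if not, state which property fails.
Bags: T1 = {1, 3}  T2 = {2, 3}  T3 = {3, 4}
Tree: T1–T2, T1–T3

Every vertex of G appears in some bag (union = {1, 2, 3, 4}); every edge is covered by a bag; and for each vertex v the set of bags containing v is connected in the bag tree. The decomposition is therefore valid. The largest bag has 2 vertices, so the width is 1.

Yes; width 1.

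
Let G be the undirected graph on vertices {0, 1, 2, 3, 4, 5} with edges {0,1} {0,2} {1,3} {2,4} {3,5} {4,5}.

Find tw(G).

A width-2 tree decomposition is:
Bags: B1 = {0, 1, 3}  B2 = {0, 2, 3}  B3 = {2, 3, 4}  B4 = {3, 4, 5}
Tree: B1–B2, B2–B3, B3–B4
Every bag has size at most 3, so the width is 3 − 1 = 2 and tw(G) ≤ 2. The edges 3–1–0–2–4–5–3 form a cycle, so G is not a tree and its treewidth is at least 2. Therefore the treewidth is 2.

2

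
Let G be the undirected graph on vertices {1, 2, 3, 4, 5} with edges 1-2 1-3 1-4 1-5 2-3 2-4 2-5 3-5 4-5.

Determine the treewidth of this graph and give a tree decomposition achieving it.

Each bag holds 4 vertices, so the decomposition has width 3, which upper-bounds the treewidth. For the lower bound, the 4 vertices {1, 2, 3, 5} are pairwise adjacent, and any tree decomposition puts a clique entirely inside one bag — forcing width ≥ 3. The upper and lower bounds meet at 3, so that is the treewidth.

Treewidth 3.
Bags: B1 = {1, 2, 4, 5}  B2 = {1, 2, 3, 5}
Tree: B1–B2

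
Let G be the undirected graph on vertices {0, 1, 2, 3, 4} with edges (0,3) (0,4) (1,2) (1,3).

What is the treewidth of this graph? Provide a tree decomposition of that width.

The largest bag has 2 vertices, giving width 1; this decomposition certifies tw(G) ≤ 1. Any graph with an edge has treewidth ≥ 1, and G has the edge 2–1. The upper and lower bounds meet at 1, so that is the treewidth.

Treewidth 1.
One such decomposition:
Bags: B1 = {1, 2}  B2 = {1, 3}  B3 = {0, 3}  B4 = {0, 4}
Tree: B1–B2, B2–B3, B3–B4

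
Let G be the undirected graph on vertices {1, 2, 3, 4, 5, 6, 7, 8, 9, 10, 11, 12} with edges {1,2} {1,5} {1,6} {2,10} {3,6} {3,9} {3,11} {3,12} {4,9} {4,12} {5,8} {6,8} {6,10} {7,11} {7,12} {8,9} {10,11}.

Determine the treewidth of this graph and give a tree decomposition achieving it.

The largest bag has 4 vertices, giving width 3; this decomposition certifies tw(G) ≤ 3. For the lower bound: the 4 vertex sets {1,2,5}, {10}, {6}, {3,8,9,11} are disjoint, each induces a connected subgraph, and every pair is joined by at least one edge of G. Contracting each set to a single vertex therefore yields K_{4} as a minor, and since treewidth is minor-monotone, tw(G) ≥ tw(K_{4}) = 3. Therefore the treewidth is 3.

Treewidth 3.
One such decomposition:
Bags: B1 = {1, 2, 5, 10}  B2 = {1, 5, 6, 10}  B3 = {5, 6, 8, 10}  B4 = {6, 8, 10, 11}  B5 = {3, 6, 8, 11}  B6 = {3, 8, 9, 11}  B7 = {3, 7, 9, 11}  B8 = {3, 7, 9, 12}  B9 = {4, 7, 9, 12}
Tree: B1–B2, B2–B3, B3–B4, B4–B5, B5–B6, B6–B7, B7–B8, B8–B9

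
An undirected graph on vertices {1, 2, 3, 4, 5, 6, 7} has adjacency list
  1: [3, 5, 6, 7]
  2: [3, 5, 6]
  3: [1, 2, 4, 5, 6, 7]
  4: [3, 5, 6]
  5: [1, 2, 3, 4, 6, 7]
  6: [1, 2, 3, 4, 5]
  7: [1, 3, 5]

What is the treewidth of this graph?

3

A width-3 tree decomposition is:
Bags: B1 = {1, 3, 5, 6}  B2 = {2, 3, 5, 6}  B3 = {3, 4, 5, 6}  B4 = {1, 3, 5, 7}
Tree: B1–B2, B1–B3, B1–B4
Each bag holds 4 vertices, so the decomposition has width 3, which upper-bounds the treewidth. For the lower bound, the 4 vertices {1, 3, 5, 6} are pairwise adjacent, and any tree decomposition puts a clique entirely inside one bag — forcing width ≥ 3. Combining the bounds, tw(G) = 3.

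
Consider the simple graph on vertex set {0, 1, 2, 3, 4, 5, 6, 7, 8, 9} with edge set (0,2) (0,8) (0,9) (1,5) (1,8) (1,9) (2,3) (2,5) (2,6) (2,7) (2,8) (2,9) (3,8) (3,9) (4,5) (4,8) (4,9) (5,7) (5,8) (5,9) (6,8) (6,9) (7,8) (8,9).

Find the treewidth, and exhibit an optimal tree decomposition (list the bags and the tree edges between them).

Treewidth 3.
One optimal decomposition is:
Bags: B1 = {0, 2, 8, 9}  B2 = {2, 5, 8, 9}  B3 = {2, 6, 8, 9}  B4 = {4, 5, 8, 9}  B5 = {2, 5, 7, 8}  B6 = {1, 5, 8, 9}  B7 = {2, 3, 8, 9}
Tree: B1–B2, B1–B3, B2–B4, B2–B5, B2–B6, B1–B7

The largest bag has 4 vertices, giving width 3; this decomposition certifies tw(G) ≤ 3. Conversely, {1, 5, 8, 9} is a clique of size 4, and the vertices of any clique must share a bag in every tree decomposition; so some bag has ≥ 4 vertices and tw(G) ≥ 3. Combining the bounds, tw(G) = 3.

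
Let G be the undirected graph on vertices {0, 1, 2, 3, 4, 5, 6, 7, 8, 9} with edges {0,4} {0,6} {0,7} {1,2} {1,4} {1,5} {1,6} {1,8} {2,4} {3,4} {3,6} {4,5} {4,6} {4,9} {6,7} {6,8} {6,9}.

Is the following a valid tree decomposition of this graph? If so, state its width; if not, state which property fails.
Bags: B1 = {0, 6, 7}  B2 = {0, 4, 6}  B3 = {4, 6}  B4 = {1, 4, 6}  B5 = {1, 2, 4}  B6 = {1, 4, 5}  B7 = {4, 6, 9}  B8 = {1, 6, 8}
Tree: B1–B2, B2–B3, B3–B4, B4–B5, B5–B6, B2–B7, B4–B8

No — vertex 3 appears in no bag.

A tree decomposition must satisfy three properties: every vertex lies in some bag; for every edge, both endpoints lie together in some bag; and for every vertex, the bags containing it form a connected subtree. Here vertex 3 appears in no bag, so the decomposition is invalid.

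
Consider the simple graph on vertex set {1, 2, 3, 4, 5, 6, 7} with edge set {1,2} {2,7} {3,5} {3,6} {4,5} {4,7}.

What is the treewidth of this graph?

A width-1 tree decomposition is:
Bags: B1 = {1, 2}  B2 = {2, 7}  B3 = {4, 7}  B4 = {4, 5}  B5 = {3, 5}  B6 = {3, 6}
Tree: B1–B2, B2–B3, B3–B4, B4–B5, B5–B6
Every bag has size at most 2, so the width is 2 − 1 = 1 and tw(G) ≤ 1. G has an edge, so its treewidth is at least 1. The upper and lower bounds meet at 1, so that is the treewidth.

1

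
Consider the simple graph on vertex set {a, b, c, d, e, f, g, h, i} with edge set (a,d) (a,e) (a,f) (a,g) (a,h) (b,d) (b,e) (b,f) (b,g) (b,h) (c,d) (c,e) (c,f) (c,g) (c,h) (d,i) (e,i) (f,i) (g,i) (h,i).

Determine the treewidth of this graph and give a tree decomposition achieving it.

Treewidth 4.
One optimal decomposition is:
Bags: B1 = {a, b, c, f, i}  B2 = {a, b, c, h, i}  B3 = {a, b, c, e, i}  B4 = {a, b, c, g, i}  B5 = {a, b, c, d, i}
Tree: B1–B2, B2–B3, B3–B4, B4–B5

The largest bag has 5 vertices, giving width 4; this decomposition certifies tw(G) ≤ 4. For the lower bound: the 5 vertex sets {f,i}, {b,h}, {c,e}, {a}, {g} are disjoint, each induces a connected subgraph, and every pair is joined by at least one edge of G. Contracting each set to a single vertex therefore yields K_{5} as a minor, and since treewidth is minor-monotone, tw(G) ≥ tw(K_{5}) = 4. Therefore the treewidth is 4.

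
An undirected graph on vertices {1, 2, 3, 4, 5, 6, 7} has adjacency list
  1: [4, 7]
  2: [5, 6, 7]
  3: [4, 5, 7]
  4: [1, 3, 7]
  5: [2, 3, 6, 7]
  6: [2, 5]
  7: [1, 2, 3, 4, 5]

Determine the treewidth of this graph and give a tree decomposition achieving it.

Treewidth 2.
One such decomposition:
Bags: B1 = {3, 5, 7}  B2 = {2, 5, 7}  B3 = {3, 4, 7}  B4 = {1, 4, 7}  B5 = {2, 5, 6}
Tree: B1–B2, B1–B3, B3–B4, B2–B5

Each bag holds 3 vertices, so the decomposition has width 2, which upper-bounds the treewidth. For the lower bound, the 3 vertices {2, 5, 6} are pairwise adjacent, and any tree decomposition puts a clique entirely inside one bag — forcing width ≥ 2. The upper and lower bounds meet at 2, so that is the treewidth.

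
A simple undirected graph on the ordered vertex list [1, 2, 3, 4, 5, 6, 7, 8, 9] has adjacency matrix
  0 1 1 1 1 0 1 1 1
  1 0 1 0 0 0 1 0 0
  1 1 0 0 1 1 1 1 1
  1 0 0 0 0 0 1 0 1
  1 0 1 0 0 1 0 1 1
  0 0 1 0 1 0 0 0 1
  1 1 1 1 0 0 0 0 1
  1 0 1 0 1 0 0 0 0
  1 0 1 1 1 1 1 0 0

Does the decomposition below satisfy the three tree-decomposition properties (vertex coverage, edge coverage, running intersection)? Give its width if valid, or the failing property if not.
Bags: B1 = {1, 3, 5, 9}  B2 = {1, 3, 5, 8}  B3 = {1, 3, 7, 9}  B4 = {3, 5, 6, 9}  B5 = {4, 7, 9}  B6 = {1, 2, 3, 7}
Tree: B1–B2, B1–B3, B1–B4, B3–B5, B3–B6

No — edge (1,4) lies in no bag.

A tree decomposition must satisfy three properties: every vertex lies in some bag; for every edge, both endpoints lie together in some bag; and for every vertex, the bags containing it form a connected subtree. Here edge (1,4) lies in no bag, so the decomposition is invalid.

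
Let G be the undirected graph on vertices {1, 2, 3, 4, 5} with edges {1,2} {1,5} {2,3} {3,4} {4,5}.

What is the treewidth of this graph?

A width-2 tree decomposition is:
Bags: B1 = {1, 2, 5}  B2 = {2, 3, 5}  B3 = {3, 4, 5}
Tree: B1–B2, B2–B3
The largest bag has 3 vertices, giving width 2; this decomposition certifies tw(G) ≤ 2. For the lower bound, G contains the cycle 5–1–2–3–4–5, so G is not a forest; only forests have treewidth ≤ 1, hence tw(G) ≥ 2. Combining the bounds, tw(G) = 2.

2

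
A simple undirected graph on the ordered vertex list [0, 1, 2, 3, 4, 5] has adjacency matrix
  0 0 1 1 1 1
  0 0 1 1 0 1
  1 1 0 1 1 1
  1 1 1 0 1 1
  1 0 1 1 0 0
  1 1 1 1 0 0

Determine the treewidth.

A width-3 tree decomposition is:
Bags: B1 = {0, 2, 3, 5}  B2 = {0, 2, 3, 4}  B3 = {1, 2, 3, 5}
Tree: B1–B2, B1–B3
Every bag has size at most 4, so the width is 4 − 1 = 3 and tw(G) ≤ 3. For the lower bound, the 4 vertices {0, 2, 3, 4} are pairwise adjacent, and any tree decomposition puts a clique entirely inside one bag — forcing width ≥ 3. The upper and lower bounds meet at 3, so that is the treewidth.

3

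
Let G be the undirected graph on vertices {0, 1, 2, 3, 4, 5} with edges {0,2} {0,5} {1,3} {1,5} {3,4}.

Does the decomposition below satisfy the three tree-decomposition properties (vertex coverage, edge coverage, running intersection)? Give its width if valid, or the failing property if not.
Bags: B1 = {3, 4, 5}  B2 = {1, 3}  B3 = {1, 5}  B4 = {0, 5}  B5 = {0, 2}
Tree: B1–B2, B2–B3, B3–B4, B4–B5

No — bags containing vertex 5 are not connected in the tree.

A tree decomposition must satisfy three properties: every vertex lies in some bag; for every edge, both endpoints lie together in some bag; and for every vertex, the bags containing it form a connected subtree. Here bags containing vertex 5 are not connected in the tree, so the decomposition is invalid.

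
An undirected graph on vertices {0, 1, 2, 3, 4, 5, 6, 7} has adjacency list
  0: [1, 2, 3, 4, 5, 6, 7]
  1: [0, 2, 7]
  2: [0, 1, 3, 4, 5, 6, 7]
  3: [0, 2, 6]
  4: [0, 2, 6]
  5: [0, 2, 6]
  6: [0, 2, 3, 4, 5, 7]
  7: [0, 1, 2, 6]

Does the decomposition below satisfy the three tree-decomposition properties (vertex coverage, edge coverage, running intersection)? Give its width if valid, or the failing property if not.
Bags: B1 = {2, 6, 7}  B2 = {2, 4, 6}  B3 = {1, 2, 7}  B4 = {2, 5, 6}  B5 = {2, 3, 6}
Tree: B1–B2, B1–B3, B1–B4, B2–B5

No — vertex 0 appears in no bag.

A tree decomposition must satisfy three properties: every vertex lies in some bag; for every edge, both endpoints lie together in some bag; and for every vertex, the bags containing it form a connected subtree. Here vertex 0 appears in no bag, so the decomposition is invalid.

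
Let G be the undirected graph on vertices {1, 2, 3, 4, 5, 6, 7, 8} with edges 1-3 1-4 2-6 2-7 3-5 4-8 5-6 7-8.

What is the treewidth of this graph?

2

A width-2 tree decomposition is:
Bags: B1 = {1, 4, 8}  B2 = {1, 3, 8}  B3 = {3, 5, 8}  B4 = {5, 6, 8}  B5 = {2, 6, 8}  B6 = {2, 7, 8}
Tree: B1–B2, B2–B3, B3–B4, B4–B5, B5–B6
The largest bag has 3 vertices, giving width 2; this decomposition certifies tw(G) ≤ 2. Since 8–4–1–3–5–6–2–7–8 is a cycle in G, G is not acyclic. Forests are exactly the graphs of treewidth ≤ 1, so tw(G) ≥ 2. Therefore the treewidth is 2.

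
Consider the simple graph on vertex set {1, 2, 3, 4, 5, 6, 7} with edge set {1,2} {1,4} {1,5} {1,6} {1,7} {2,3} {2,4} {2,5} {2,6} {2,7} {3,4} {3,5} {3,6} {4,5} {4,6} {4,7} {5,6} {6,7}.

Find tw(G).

A width-4 tree decomposition is:
Bags: B1 = {2, 3, 4, 5, 6}  B2 = {1, 2, 4, 5, 6}  B3 = {1, 2, 4, 6, 7}
Tree: B1–B2, B2–B3
Each bag holds 5 vertices, so the decomposition has width 4, which upper-bounds the treewidth. On the other hand G contains the 5-clique {1, 2, 4, 5, 6}. A clique must lie in a single bag of any decomposition, so no decomposition can have width below 4. Combining the bounds, tw(G) = 4.

4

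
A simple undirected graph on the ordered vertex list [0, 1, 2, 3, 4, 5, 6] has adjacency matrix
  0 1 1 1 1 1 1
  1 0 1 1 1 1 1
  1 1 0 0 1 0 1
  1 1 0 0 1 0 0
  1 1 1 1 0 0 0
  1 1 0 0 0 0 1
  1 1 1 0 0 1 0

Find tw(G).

3

A width-3 tree decomposition is:
Bags: B1 = {0, 1, 3, 4}  B2 = {0, 1, 2, 4}  B3 = {0, 1, 2, 6}  B4 = {0, 1, 5, 6}
Tree: B1–B2, B2–B3, B3–B4
The largest bag has 4 vertices, giving width 3; this decomposition certifies tw(G) ≤ 3. On the other hand G contains the 4-clique {0, 1, 2, 4}. A clique must lie in a single bag of any decomposition, so no decomposition can have width below 3. The upper and lower bounds meet at 3, so that is the treewidth.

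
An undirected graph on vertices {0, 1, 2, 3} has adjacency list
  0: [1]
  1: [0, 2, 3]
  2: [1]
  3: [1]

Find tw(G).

A width-1 tree decomposition is:
Bags: B1 = {0, 1}  B2 = {1, 3}  B3 = {1, 2}
Tree: B1–B2, B1–B3
Every bag has size at most 2, so the width is 2 − 1 = 1 and tw(G) ≤ 1. Any graph with an edge has treewidth ≥ 1, and G has the edge 1–0. Hence tw(G) = 1 exactly.

1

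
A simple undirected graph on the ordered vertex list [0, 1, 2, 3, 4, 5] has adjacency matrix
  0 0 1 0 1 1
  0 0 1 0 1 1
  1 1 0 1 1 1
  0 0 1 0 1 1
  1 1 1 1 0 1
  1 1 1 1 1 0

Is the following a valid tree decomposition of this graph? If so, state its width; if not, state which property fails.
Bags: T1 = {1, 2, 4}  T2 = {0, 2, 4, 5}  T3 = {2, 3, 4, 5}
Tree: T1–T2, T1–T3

No — edge (5,1) lies in no bag.

A tree decomposition must satisfy three properties: every vertex lies in some bag; for every edge, both endpoints lie together in some bag; and for every vertex, the bags containing it form a connected subtree. Here edge (5,1) lies in no bag, so the decomposition is invalid.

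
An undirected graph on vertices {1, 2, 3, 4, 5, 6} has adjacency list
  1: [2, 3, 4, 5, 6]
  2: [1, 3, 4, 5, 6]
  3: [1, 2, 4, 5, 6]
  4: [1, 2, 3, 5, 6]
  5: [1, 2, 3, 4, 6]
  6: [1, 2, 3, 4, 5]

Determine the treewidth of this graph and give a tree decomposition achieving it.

Treewidth 5.
One optimal decomposition is:
Bags: B1 = {1, 2, 3, 4, 5, 6}
Tree: (single bag)

With just one bag of size 6, the width is 6 − 1 = 5, so tw(G) ≤ 5. Conversely, {1, 2, 3, 4, 5, 6} is a clique of size 6, and the vertices of any clique must share a bag in every tree decomposition; so some bag has ≥ 6 vertices and tw(G) ≥ 5. Combining the bounds, tw(G) = 5.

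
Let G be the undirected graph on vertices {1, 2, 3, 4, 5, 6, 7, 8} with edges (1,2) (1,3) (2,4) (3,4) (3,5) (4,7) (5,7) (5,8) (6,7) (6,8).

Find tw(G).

A width-2 tree decomposition is:
Bags: B1 = {1, 2, 3}  B2 = {2, 3, 4}  B3 = {3, 4, 5}  B4 = {4, 5, 7}  B5 = {5, 7, 8}  B6 = {6, 7, 8}
Tree: B1–B2, B2–B3, B3–B4, B4–B5, B5–B6
Each bag holds 3 vertices, so the decomposition has width 2, which upper-bounds the treewidth. The edges 1–2–4–3–1 form a cycle, so G is not a tree and its treewidth is at least 2. Hence tw(G) = 2 exactly.

2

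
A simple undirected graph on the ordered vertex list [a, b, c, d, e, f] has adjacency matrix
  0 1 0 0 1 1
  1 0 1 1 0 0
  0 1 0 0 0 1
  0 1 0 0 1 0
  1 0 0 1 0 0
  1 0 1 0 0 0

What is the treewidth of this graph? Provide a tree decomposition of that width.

Treewidth 2.
One optimal decomposition is:
Bags: B1 = {b, c, f}  B2 = {a, b, f}  B3 = {a, b, d}  B4 = {a, d, e}
Tree: B1–B2, B2–B3, B3–B4

Every bag has size at most 3, so the width is 3 − 1 = 2 and tw(G) ≤ 2. The edges c–f–a–b–c form a cycle, so G is not a tree and its treewidth is at least 2. Therefore the treewidth is 2.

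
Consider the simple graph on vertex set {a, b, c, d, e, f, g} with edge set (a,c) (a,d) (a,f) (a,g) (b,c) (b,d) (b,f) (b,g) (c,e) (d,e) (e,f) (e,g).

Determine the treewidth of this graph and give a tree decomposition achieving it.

The largest bag has 4 vertices, giving width 3; this decomposition certifies tw(G) ≤ 3. For the lower bound: the 4 vertex sets {c,e}, {b,f}, {a}, {d} are disjoint, each induces a connected subgraph, and every pair is joined by at least one edge of G. Contracting each set to a single vertex therefore yields K_{4} as a minor, and since treewidth is minor-monotone, tw(G) ≥ tw(K_{4}) = 3. Therefore the treewidth is 3.

Treewidth 3.
One optimal decomposition is:
Bags: B1 = {a, b, c, e}  B2 = {a, b, e, f}  B3 = {a, b, d, e}  B4 = {a, b, e, g}
Tree: B1–B2, B2–B3, B3–B4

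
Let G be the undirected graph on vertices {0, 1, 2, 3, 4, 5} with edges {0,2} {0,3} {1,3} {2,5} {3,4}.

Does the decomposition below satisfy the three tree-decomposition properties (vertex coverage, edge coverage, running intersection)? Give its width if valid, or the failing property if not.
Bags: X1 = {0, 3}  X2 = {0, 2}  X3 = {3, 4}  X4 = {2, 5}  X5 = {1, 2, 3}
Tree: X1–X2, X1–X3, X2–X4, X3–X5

A tree decomposition must satisfy three properties: every vertex lies in some bag; for every edge, both endpoints lie together in some bag; and for every vertex, the bags containing it form a connected subtree. Here bags containing vertex 2 are not connected in the tree, so the decomposition is invalid.

No — bags containing vertex 2 are not connected in the tree.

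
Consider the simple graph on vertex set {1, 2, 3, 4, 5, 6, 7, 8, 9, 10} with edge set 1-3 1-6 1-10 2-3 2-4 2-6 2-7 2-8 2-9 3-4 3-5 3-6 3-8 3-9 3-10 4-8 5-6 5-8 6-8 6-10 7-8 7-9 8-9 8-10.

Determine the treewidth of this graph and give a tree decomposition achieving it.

The largest bag has 4 vertices, giving width 3; this decomposition certifies tw(G) ≤ 3. Conversely, {2, 3, 8, 9} is a clique of size 4, and the vertices of any clique must share a bag in every tree decomposition; so some bag has ≥ 4 vertices and tw(G) ≥ 3. The upper and lower bounds meet at 3, so that is the treewidth.

Treewidth 3.
Bags: B1 = {2, 3, 8, 9}  B2 = {2, 3, 6, 8}  B3 = {3, 5, 6, 8}  B4 = {3, 6, 8, 10}  B5 = {1, 3, 6, 10}  B6 = {2, 7, 8, 9}  B7 = {2, 3, 4, 8}
Tree: B1–B2, B2–B3, B2–B4, B4–B5, B1–B6, B1–B7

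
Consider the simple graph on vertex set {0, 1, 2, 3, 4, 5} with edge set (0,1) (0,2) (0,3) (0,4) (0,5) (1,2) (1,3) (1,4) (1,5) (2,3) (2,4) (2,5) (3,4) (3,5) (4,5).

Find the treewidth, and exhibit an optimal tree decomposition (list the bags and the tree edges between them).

With just one bag of size 6, the width is 6 − 1 = 5, so tw(G) ≤ 5. On the other hand G contains the 6-clique {0, 1, 2, 3, 4, 5}. A clique must lie in a single bag of any decomposition, so no decomposition can have width below 5. Combining the bounds, tw(G) = 5.

Treewidth 5.
One such decomposition:
Bags: B1 = {0, 1, 2, 3, 4, 5}
Tree: (single bag)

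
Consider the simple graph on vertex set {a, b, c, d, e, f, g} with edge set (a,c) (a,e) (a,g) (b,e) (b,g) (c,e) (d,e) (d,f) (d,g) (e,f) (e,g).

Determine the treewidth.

2

A width-2 tree decomposition is:
Bags: B1 = {a, e, g}  B2 = {b, e, g}  B3 = {d, e, g}  B4 = {d, e, f}  B5 = {a, c, e}
Tree: B1–B2, B2–B3, B3–B4, B1–B5
The largest bag has 3 vertices, giving width 2; this decomposition certifies tw(G) ≤ 2. On the other hand G contains the 3-clique {d, e, g}. A clique must lie in a single bag of any decomposition, so no decomposition can have width below 2. Hence tw(G) = 2 exactly.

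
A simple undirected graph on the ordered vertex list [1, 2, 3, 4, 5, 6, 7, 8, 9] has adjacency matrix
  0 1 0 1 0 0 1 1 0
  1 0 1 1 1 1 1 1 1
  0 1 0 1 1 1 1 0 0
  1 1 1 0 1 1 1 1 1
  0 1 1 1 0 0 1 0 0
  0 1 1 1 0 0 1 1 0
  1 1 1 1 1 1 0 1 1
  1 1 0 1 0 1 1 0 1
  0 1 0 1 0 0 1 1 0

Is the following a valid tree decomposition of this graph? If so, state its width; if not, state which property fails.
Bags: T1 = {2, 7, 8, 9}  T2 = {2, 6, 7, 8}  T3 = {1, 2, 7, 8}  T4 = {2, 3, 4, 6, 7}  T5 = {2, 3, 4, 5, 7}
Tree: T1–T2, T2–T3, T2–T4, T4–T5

A tree decomposition must satisfy three properties: every vertex lies in some bag; for every edge, both endpoints lie together in some bag; and for every vertex, the bags containing it form a connected subtree. Here edge (4,9) lies in no bag, so the decomposition is invalid.

No — edge (4,9) lies in no bag.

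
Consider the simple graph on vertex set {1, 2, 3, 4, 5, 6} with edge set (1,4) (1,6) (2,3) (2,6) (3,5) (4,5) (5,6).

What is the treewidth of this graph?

A width-2 tree decomposition is:
Bags: B1 = {2, 3, 6}  B2 = {3, 5, 6}  B3 = {1, 5, 6}  B4 = {1, 4, 5}
Tree: B1–B2, B2–B3, B3–B4
Each bag holds 3 vertices, so the decomposition has width 2, which upper-bounds the treewidth. Since 2–3–5–6–2 is a cycle in G, G is not acyclic. Forests are exactly the graphs of treewidth ≤ 1, so tw(G) ≥ 2. Therefore the treewidth is 2.

2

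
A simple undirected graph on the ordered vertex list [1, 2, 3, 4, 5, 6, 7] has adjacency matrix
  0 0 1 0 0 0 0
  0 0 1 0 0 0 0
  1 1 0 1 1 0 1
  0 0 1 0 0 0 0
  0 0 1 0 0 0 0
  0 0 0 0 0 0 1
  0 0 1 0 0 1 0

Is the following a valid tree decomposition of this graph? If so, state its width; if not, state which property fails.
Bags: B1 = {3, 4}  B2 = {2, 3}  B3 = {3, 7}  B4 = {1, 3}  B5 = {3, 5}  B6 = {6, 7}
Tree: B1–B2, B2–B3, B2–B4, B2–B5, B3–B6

Vertex coverage: the bags together contain {1, 2, 3, 4, 5, 6, 7}, the full vertex set. Edge coverage: each edge of G has both endpoints in at least one bag. Running intersection: for every vertex, the bags containing it form a connected subtree. All three properties hold, so this is a valid tree decomposition of width max|bag| − 1 = 1, and hence tw(G) ≤ 1.

Yes; width 1.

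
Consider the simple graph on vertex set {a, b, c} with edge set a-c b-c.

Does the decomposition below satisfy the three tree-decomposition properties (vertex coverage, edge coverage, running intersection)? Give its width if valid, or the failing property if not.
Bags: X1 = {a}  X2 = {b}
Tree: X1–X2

A tree decomposition must satisfy three properties: every vertex lies in some bag; for every edge, both endpoints lie together in some bag; and for every vertex, the bags containing it form a connected subtree. Here vertex c appears in no bag, so the decomposition is invalid.

No — vertex c appears in no bag.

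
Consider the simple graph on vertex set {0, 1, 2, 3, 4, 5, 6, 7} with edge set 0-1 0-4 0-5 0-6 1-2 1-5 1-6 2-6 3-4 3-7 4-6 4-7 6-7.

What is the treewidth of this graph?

2

A width-2 tree decomposition is:
Bags: B1 = {0, 4, 6}  B2 = {4, 6, 7}  B3 = {0, 1, 6}  B4 = {1, 2, 6}  B5 = {0, 1, 5}  B6 = {3, 4, 7}
Tree: B1–B2, B1–B3, B3–B4, B3–B5, B2–B6
Each bag holds 3 vertices, so the decomposition has width 2, which upper-bounds the treewidth. On the other hand G contains the 3-clique {3, 4, 7}. A clique must lie in a single bag of any decomposition, so no decomposition can have width below 2. Combining the bounds, tw(G) = 2.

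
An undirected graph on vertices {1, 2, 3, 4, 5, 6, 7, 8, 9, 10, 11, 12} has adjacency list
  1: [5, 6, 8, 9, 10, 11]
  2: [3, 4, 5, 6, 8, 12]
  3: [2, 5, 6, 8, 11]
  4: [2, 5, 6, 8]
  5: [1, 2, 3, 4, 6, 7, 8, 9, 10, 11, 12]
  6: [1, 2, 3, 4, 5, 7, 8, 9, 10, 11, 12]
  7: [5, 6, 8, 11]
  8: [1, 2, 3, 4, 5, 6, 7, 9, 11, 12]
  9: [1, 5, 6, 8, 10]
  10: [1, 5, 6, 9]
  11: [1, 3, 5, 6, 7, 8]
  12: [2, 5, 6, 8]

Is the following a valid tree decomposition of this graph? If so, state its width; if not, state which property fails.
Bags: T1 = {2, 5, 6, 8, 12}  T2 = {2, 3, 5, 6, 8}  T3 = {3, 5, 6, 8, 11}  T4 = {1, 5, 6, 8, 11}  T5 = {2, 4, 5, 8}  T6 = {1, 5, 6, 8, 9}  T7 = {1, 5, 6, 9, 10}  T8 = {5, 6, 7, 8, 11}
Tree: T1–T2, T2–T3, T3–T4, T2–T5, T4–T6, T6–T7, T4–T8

A tree decomposition must satisfy three properties: every vertex lies in some bag; for every edge, both endpoints lie together in some bag; and for every vertex, the bags containing it form a connected subtree. Here edge (6,4) lies in no bag, so the decomposition is invalid.

No — edge (6,4) lies in no bag.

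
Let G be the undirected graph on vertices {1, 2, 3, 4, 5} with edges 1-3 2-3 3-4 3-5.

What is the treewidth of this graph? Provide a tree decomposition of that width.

Treewidth 1.
Bags: B1 = {1, 3}  B2 = {3, 5}  B3 = {2, 3}  B4 = {3, 4}
Tree: B1–B2, B2–B3, B2–B4

Each bag holds 2 vertices, so the decomposition has width 1, which upper-bounds the treewidth. G has an edge, so its treewidth is at least 1. Therefore the treewidth is 1.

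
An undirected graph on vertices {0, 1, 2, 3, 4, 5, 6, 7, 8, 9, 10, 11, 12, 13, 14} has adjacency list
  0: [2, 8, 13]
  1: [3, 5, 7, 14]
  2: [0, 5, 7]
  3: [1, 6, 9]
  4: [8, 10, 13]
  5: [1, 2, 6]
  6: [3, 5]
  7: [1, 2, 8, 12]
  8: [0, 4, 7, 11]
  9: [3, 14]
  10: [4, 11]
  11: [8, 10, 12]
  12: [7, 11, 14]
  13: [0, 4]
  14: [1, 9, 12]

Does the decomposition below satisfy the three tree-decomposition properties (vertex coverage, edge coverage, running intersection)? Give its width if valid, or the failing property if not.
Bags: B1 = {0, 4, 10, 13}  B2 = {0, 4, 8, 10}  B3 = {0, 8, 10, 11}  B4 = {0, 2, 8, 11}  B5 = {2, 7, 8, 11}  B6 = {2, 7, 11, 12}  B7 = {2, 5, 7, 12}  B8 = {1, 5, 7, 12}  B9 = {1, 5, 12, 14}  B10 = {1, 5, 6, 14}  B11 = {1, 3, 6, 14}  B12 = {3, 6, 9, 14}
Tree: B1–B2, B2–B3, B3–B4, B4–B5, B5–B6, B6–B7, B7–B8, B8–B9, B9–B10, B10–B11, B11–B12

Yes; width 3.

Vertex coverage: the bags together contain {0, 1, 2, 3, 4, 5, 6, 7, 8, 9, 10, 11, 12, 13, 14}, the full vertex set. Edge coverage: each edge of G has both endpoints in at least one bag. Running intersection: for every vertex, the bags containing it form a connected subtree. All three properties hold, so this is a valid tree decomposition of width max|bag| − 1 = 3, and hence tw(G) ≤ 3.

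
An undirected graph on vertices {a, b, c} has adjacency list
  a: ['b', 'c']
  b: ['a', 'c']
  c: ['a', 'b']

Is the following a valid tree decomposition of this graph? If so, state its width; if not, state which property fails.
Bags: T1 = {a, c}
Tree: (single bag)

A tree decomposition must satisfy three properties: every vertex lies in some bag; for every edge, both endpoints lie together in some bag; and for every vertex, the bags containing it form a connected subtree. Here vertex b appears in no bag, so the decomposition is invalid.

No — vertex b appears in no bag.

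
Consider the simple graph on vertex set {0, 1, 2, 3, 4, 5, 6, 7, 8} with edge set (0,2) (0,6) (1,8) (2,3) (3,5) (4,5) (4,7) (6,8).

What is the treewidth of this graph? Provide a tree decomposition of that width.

Treewidth 1.
One optimal decomposition is:
Bags: B1 = {4, 7}  B2 = {4, 5}  B3 = {3, 5}  B4 = {2, 3}  B5 = {0, 2}  B6 = {0, 6}  B7 = {6, 8}  B8 = {1, 8}
Tree: B1–B2, B2–B3, B3–B4, B4–B5, B5–B6, B6–B7, B7–B8

Each bag holds 2 vertices, so the decomposition has width 1, which upper-bounds the treewidth. Since G has at least one edge (e.g. 7–4), it is not an edgeless graph, so tw(G) ≥ 1. Therefore the treewidth is 1.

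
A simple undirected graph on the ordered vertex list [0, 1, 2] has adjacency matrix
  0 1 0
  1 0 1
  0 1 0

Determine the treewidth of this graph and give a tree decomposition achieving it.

Each bag holds 2 vertices, so the decomposition has width 1, which upper-bounds the treewidth. Since G has at least one edge (e.g. 0–1), it is not an edgeless graph, so tw(G) ≥ 1. Combining the bounds, tw(G) = 1.

Treewidth 1.
One optimal decomposition is:
Bags: B1 = {0, 1}  B2 = {1, 2}
Tree: B1–B2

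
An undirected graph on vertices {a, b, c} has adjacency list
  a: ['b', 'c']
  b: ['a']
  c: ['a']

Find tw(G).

1

A width-1 tree decomposition is:
Bags: B1 = {a, b}  B2 = {a, c}
Tree: B1–B2
Each bag holds 2 vertices, so the decomposition has width 1, which upper-bounds the treewidth. G has an edge, so its treewidth is at least 1. The upper and lower bounds meet at 1, so that is the treewidth.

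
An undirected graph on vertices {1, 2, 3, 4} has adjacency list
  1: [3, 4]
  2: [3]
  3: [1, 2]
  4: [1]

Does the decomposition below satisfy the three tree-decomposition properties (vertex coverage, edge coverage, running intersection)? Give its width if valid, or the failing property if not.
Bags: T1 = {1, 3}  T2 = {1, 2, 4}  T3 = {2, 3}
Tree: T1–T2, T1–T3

No — bags containing vertex 2 are not connected in the tree.

A tree decomposition must satisfy three properties: every vertex lies in some bag; for every edge, both endpoints lie together in some bag; and for every vertex, the bags containing it form a connected subtree. Here bags containing vertex 2 are not connected in the tree, so the decomposition is invalid.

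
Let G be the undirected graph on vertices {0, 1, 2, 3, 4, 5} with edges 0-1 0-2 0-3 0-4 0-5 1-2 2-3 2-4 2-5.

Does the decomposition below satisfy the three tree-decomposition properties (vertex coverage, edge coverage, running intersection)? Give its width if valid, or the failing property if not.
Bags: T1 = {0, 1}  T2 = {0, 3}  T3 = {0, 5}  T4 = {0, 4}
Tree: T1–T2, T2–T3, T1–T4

No — vertex 2 appears in no bag.

A tree decomposition must satisfy three properties: every vertex lies in some bag; for every edge, both endpoints lie together in some bag; and for every vertex, the bags containing it form a connected subtree. Here vertex 2 appears in no bag, so the decomposition is invalid.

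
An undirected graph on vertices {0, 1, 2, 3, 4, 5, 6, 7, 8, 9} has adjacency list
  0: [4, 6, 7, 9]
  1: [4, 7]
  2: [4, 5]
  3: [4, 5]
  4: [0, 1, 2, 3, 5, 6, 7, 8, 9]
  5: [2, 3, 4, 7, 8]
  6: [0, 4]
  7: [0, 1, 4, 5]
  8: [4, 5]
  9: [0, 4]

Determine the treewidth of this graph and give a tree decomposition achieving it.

Treewidth 2.
One such decomposition:
Bags: B1 = {0, 4, 9}  B2 = {0, 4, 7}  B3 = {4, 5, 7}  B4 = {4, 5, 8}  B5 = {0, 4, 6}  B6 = {2, 4, 5}  B7 = {1, 4, 7}  B8 = {3, 4, 5}
Tree: B1–B2, B2–B3, B3–B4, B2–B5, B3–B6, B3–B7, B3–B8

The largest bag has 3 vertices, giving width 2; this decomposition certifies tw(G) ≤ 2. For the lower bound, the 3 vertices {0, 4, 9} are pairwise adjacent, and any tree decomposition puts a clique entirely inside one bag — forcing width ≥ 2. The upper and lower bounds meet at 2, so that is the treewidth.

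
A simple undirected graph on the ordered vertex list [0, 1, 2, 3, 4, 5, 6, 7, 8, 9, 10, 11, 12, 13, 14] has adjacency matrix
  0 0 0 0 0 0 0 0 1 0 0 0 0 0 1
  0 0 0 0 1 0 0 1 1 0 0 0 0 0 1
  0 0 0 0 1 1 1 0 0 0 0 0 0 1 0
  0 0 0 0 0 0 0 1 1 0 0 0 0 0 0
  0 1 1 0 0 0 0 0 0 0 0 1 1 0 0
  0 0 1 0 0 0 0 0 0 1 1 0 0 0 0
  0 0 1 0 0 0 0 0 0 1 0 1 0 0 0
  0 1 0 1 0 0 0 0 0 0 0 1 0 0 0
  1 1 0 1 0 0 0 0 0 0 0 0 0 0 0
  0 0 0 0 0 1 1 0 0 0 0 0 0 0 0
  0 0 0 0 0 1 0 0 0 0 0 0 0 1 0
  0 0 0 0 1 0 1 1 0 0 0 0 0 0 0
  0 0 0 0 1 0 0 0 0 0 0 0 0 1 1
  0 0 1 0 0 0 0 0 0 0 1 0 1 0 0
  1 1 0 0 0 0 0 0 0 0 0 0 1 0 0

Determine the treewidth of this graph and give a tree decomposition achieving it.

Each bag holds 4 vertices, so the decomposition has width 3, which upper-bounds the treewidth. For the lower bound: the 4 vertex sets {5,9,10}, {13}, {2}, {4,6,11,12} are disjoint, each induces a connected subgraph, and every pair is joined by at least one edge of G. Contracting each set to a single vertex therefore yields K_{4} as a minor, and since treewidth is minor-monotone, tw(G) ≥ tw(K_{4}) = 3. Therefore the treewidth is 3.

Treewidth 3.
One optimal decomposition is:
Bags: B1 = {5, 9, 10, 13}  B2 = {2, 5, 9, 13}  B3 = {2, 6, 9, 13}  B4 = {2, 6, 12, 13}  B5 = {2, 4, 6, 12}  B6 = {4, 6, 11, 12}  B7 = {4, 11, 12, 14}  B8 = {1, 4, 11, 14}  B9 = {1, 7, 11, 14}  B10 = {0, 1, 7, 14}  B11 = {0, 1, 7, 8}  B12 = {0, 3, 7, 8}
Tree: B1–B2, B2–B3, B3–B4, B4–B5, B5–B6, B6–B7, B7–B8, B8–B9, B9–B10, B10–B11, B11–B12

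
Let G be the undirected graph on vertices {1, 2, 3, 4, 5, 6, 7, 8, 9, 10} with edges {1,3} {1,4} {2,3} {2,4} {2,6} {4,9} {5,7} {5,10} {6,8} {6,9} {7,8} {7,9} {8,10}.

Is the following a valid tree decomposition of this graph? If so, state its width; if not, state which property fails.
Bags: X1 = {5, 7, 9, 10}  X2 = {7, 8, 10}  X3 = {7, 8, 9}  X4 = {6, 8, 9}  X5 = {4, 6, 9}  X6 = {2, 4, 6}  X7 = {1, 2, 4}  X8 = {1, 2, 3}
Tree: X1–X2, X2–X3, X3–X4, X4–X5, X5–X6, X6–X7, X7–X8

A tree decomposition must satisfy three properties: every vertex lies in some bag; for every edge, both endpoints lie together in some bag; and for every vertex, the bags containing it form a connected subtree. Here bags containing vertex 9 are not connected in the tree, so the decomposition is invalid.

No — bags containing vertex 9 are not connected in the tree.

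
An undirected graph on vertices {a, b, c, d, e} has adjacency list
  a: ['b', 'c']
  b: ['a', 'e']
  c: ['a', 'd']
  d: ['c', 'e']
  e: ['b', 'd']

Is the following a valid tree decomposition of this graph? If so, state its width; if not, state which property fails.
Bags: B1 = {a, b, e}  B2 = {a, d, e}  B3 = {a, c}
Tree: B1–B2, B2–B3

No — edge (d,c) lies in no bag.

A tree decomposition must satisfy three properties: every vertex lies in some bag; for every edge, both endpoints lie together in some bag; and for every vertex, the bags containing it form a connected subtree. Here edge (d,c) lies in no bag, so the decomposition is invalid.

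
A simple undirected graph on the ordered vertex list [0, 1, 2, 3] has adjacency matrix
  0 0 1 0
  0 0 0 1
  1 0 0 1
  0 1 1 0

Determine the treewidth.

1

A width-1 tree decomposition is:
Bags: B1 = {1, 3}  B2 = {2, 3}  B3 = {0, 2}
Tree: B1–B2, B2–B3
Each bag holds 2 vertices, so the decomposition has width 1, which upper-bounds the treewidth. Any graph with an edge has treewidth ≥ 1, and G has the edge 1–3. The upper and lower bounds meet at 1, so that is the treewidth.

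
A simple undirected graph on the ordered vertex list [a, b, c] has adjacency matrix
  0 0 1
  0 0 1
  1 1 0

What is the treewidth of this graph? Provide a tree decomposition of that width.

The largest bag has 2 vertices, giving width 1; this decomposition certifies tw(G) ≤ 1. G has an edge, so its treewidth is at least 1. Hence tw(G) = 1 exactly.

Treewidth 1.
One optimal decomposition is:
Bags: B1 = {a, c}  B2 = {b, c}
Tree: B1–B2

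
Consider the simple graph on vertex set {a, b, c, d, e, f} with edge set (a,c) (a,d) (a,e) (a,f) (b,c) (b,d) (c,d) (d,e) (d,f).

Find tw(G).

A width-2 tree decomposition is:
Bags: B1 = {a, d, f}  B2 = {a, d, e}  B3 = {a, c, d}  B4 = {b, c, d}
Tree: B1–B2, B1–B3, B3–B4
The largest bag has 3 vertices, giving width 2; this decomposition certifies tw(G) ≤ 2. Conversely, {a, d, e} is a clique of size 3, and the vertices of any clique must share a bag in every tree decomposition; so some bag has ≥ 3 vertices and tw(G) ≥ 2. Therefore the treewidth is 2.

2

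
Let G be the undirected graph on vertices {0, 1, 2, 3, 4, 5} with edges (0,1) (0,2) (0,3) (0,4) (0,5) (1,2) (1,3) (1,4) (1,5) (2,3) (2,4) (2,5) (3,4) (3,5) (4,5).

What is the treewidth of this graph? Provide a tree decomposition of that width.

With just one bag of size 6, the width is 6 − 1 = 5, so tw(G) ≤ 5. Conversely, {0, 1, 2, 3, 4, 5} is a clique of size 6, and the vertices of any clique must share a bag in every tree decomposition; so some bag has ≥ 6 vertices and tw(G) ≥ 5. Therefore the treewidth is 5.

Treewidth 5.
One optimal decomposition is:
Bags: B1 = {0, 1, 2, 3, 4, 5}
Tree: (single bag)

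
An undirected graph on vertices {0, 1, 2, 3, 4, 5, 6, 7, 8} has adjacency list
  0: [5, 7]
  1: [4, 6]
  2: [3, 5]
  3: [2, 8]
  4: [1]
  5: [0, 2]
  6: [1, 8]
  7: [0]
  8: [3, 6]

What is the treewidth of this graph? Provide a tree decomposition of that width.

Each bag holds 2 vertices, so the decomposition has width 1, which upper-bounds the treewidth. G has an edge, so its treewidth is at least 1. Combining the bounds, tw(G) = 1.

Treewidth 1.
One such decomposition:
Bags: B1 = {1, 4}  B2 = {1, 6}  B3 = {6, 8}  B4 = {3, 8}  B5 = {2, 3}  B6 = {2, 5}  B7 = {0, 5}  B8 = {0, 7}
Tree: B1–B2, B2–B3, B3–B4, B4–B5, B5–B6, B6–B7, B7–B8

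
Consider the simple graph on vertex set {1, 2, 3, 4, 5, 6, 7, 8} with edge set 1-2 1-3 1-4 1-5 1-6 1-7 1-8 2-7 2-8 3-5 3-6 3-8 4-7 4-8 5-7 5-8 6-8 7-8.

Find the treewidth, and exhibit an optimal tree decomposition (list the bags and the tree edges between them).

Treewidth 3.
One optimal decomposition is:
Bags: B1 = {1, 3, 5, 8}  B2 = {1, 3, 6, 8}  B3 = {1, 5, 7, 8}  B4 = {1, 4, 7, 8}  B5 = {1, 2, 7, 8}
Tree: B1–B2, B1–B3, B3–B4, B4–B5

The largest bag has 4 vertices, giving width 3; this decomposition certifies tw(G) ≤ 3. For the lower bound, the 4 vertices {1, 3, 5, 8} are pairwise adjacent, and any tree decomposition puts a clique entirely inside one bag — forcing width ≥ 3. Combining the bounds, tw(G) = 3.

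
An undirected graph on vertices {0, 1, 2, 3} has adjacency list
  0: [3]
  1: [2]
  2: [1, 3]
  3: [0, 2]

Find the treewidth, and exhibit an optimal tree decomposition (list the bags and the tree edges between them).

The largest bag has 2 vertices, giving width 1; this decomposition certifies tw(G) ≤ 1. Since G has at least one edge (e.g. 3–2), it is not an edgeless graph, so tw(G) ≥ 1. The upper and lower bounds meet at 1, so that is the treewidth.

Treewidth 1.
One optimal decomposition is:
Bags: B1 = {2, 3}  B2 = {0, 3}  B3 = {1, 2}
Tree: B1–B2, B1–B3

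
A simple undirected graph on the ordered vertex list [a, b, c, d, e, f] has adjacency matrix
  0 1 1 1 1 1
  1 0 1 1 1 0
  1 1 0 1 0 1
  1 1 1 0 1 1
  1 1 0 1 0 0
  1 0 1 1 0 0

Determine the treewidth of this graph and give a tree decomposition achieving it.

Treewidth 3.
Bags: B1 = {a, b, d, e}  B2 = {a, b, c, d}  B3 = {a, c, d, f}
Tree: B1–B2, B2–B3

Each bag holds 4 vertices, so the decomposition has width 3, which upper-bounds the treewidth. On the other hand G contains the 4-clique {a, b, d, e}. A clique must lie in a single bag of any decomposition, so no decomposition can have width below 3. The upper and lower bounds meet at 3, so that is the treewidth.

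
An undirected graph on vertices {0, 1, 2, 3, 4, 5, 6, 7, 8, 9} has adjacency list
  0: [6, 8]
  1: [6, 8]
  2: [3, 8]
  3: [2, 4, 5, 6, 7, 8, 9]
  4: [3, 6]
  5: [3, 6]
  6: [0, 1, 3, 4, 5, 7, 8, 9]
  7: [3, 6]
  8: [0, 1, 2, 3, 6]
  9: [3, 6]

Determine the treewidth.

2

A width-2 tree decomposition is:
Bags: B1 = {2, 3, 8}  B2 = {3, 6, 8}  B3 = {3, 5, 6}  B4 = {1, 6, 8}  B5 = {3, 4, 6}  B6 = {0, 6, 8}  B7 = {3, 6, 9}  B8 = {3, 6, 7}
Tree: B1–B2, B2–B3, B2–B4, B2–B5, B2–B6, B2–B7, B7–B8
The largest bag has 3 vertices, giving width 2; this decomposition certifies tw(G) ≤ 2. For the lower bound, the 3 vertices {2, 3, 8} are pairwise adjacent, and any tree decomposition puts a clique entirely inside one bag — forcing width ≥ 2. Combining the bounds, tw(G) = 2.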